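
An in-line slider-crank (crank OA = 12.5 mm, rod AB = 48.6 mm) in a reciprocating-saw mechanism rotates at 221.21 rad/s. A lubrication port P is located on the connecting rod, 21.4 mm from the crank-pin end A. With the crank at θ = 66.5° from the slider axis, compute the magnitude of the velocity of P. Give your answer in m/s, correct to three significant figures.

ω = 221.2 rad/s.  Crank-pin speed |V_A| = rω = 2.7651 m/s, perpendicular to OA.
Rod angle: sinφ = −(r/L) sinθ ⇒ φ = -13.643°; ω_rod = −rω cosθ/√(L²−r²sin²θ) = -23.346 rad/s.
V_P = V_A + ω_rod × AP, with AP = 0.0214 m along the rod.
Components: V_Px = −rω sinθ − a·ω_rod·sinφ = -2.6536 m/s;  V_Py = rω cosθ + a·ω_rod·cosφ = +0.61709 m/s.
|V_P| = √(V_Px² + V_Py²) = 2.7244 m/s.

2.72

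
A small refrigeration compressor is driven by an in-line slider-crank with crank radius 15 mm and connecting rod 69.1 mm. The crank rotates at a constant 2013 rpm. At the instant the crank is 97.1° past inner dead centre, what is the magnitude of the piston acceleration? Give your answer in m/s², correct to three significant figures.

ω = 2π·2013/60 = 210.8 rad/s
x(θ) = r cosθ + √(L² − r² sin²θ); with ω constant, a = ω²·d²x/dθ².
d²x/dθ² = −r cosθ − r²(cos2θ)/√u − r⁴ sin²2θ/(4u^{3/2}),  u = L² − r² sin²θ = 0.00455325 m².
Substituting r = 0.015 m, L = 0.0691 m, θ = 97.1°: d²x/dθ² = +0.0050841 m.
a = ω²·d²x/dθ² = (210.8)²·(+0.0050841) = +225.92 m/s²;  |a| = 225.92 m/s².

226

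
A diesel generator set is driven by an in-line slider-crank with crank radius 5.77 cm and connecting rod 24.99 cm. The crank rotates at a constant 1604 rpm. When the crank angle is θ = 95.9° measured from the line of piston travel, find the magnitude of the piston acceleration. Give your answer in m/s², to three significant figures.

545

ω = 2π·1604/60 = 168 rad/s
x(θ) = r cosθ + √(L² − r² sin²θ); with ω constant, a = ω²·d²x/dθ².
d²x/dθ² = −r cosθ − r²(cos2θ)/√u − r⁴ sin²2θ/(4u^{3/2}),  u = L² − r² sin²θ = 0.0591559 m².
Substituting r = 0.0577 m, L = 0.2499 m, θ = 95.9°: d²x/dθ² = +0.019322 m.
a = ω²·d²x/dθ² = (168)²·(+0.019322) = +545.16 m/s²;  |a| = 545.16 m/s².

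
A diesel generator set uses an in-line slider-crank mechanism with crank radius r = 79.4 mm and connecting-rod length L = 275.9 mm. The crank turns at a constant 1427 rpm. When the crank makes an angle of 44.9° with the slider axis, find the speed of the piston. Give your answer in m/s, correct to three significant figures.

ω = 2π·1427/60 = 149.4 rad/s
For an in-line slider-crank, x = r cosθ + √(L² − r² sin²θ), so v = −rω sinθ·[1 + r cosθ/√(L² − r² sin²θ)].
With r = 0.0794 m, L = 0.2759 m, θ = 44.9°: √(L² − r² sin²θ) = 0.27015 m.
v = −0.0794·149.4·0.70587·[1 + 0.0794·0.70834/0.27015] = -10.119 m/s.
|v| = 10.119 m/s.

10.1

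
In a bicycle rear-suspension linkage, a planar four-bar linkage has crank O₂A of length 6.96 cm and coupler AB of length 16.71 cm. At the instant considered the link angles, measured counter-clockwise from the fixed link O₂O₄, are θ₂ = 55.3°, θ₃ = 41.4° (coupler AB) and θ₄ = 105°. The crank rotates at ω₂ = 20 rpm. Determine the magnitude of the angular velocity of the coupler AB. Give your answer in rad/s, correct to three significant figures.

0.743

ω₂ = 2.094 rad/s (from 20 rpm).
Differentiating the loop-closure r₂e^{iθ₂}+r₃e^{iθ₃}=r₁+r₄e^{iθ₄} gives r₂ω₂e^{iθ₂}+r₃ω₃e^{iθ₃}=r₄ω₄e^{iθ₄}.
Eliminating the other unknown: ω₃ = r₂ω₂ sin(θ₄−θ₂) / [r₃ sin(θ₃−θ₄)].
Numerator sine = +0.76267; denominator sine = -0.89571.
Result = 0.0696·2.094·(+0.76267) / (0.1671·(-0.89571)) = -0.74278 rad/s; magnitude 0.74278 rad/s.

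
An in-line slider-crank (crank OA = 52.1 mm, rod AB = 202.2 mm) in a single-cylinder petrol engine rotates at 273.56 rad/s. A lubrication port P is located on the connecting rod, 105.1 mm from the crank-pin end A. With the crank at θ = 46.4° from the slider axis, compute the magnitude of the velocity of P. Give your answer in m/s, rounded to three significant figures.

ω = 273.6 rad/s.  Crank-pin speed |V_A| = rω = 14.252 m/s, perpendicular to OA.
Rod angle: sinφ = −(r/L) sinθ ⇒ φ = -10.754°; ω_rod = −rω cosθ/√(L²−r²sin²θ) = -49.478 rad/s.
V_P = V_A + ω_rod × AP, with AP = 0.1051 m along the rod.
Components: V_Px = −rω sinθ − a·ω_rod·sinφ = -11.292 m/s;  V_Py = rω cosθ + a·ω_rod·cosφ = +4.72 m/s.
|V_P| = √(V_Px² + V_Py²) = 12.238 m/s.

12.2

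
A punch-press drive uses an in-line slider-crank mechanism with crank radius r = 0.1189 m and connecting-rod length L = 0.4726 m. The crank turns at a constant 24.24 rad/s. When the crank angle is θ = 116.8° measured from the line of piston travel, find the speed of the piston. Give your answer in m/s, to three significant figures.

ω = 24.24 rad/s
For an in-line slider-crank, x = r cosθ + √(L² − r² sin²θ), so v = −rω sinθ·[1 + r cosθ/√(L² − r² sin²θ)].
With r = 0.1189 m, L = 0.4726 m, θ = 116.8°: √(L² − r² sin²θ) = 0.46053 m.
v = −0.1189·24.24·0.89259·[1 + 0.1189·-0.45088/0.46053] = -2.2731 m/s.
|v| = 2.2731 m/s.

2.27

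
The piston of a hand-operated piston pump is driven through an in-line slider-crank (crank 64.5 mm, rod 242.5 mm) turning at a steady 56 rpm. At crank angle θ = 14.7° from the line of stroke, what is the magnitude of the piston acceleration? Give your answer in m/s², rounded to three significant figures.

ω = 2π·56/60 = 5.864 rad/s
x(θ) = r cosθ + √(L² − r² sin²θ); with ω constant, a = ω²·d²x/dθ².
d²x/dθ² = −r cosθ − r²(cos2θ)/√u − r⁴ sin²2θ/(4u^{3/2}),  u = L² − r² sin²θ = 0.0585384 m².
Substituting r = 0.0645 m, L = 0.2425 m, θ = 14.7°: d²x/dθ² = -0.077443 m.
a = ω²·d²x/dθ² = (5.864)²·(-0.077443) = -2.6633 m/s²;  |a| = 2.6633 m/s².

2.66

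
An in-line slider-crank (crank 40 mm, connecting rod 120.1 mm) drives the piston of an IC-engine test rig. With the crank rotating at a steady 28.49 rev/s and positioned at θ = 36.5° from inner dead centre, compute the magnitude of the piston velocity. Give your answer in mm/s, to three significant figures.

5420

ω = 2π·28.5 = 179 rad/s
For an in-line slider-crank, x = r cosθ + √(L² − r² sin²θ), so v = −rω sinθ·[1 + r cosθ/√(L² − r² sin²θ)].
With r = 0.04 m, L = 0.1201 m, θ = 36.5°: √(L² − r² sin²θ) = 0.11772 m.
v = −0.04·179·0.59482·[1 + 0.04·0.80386/0.11772] = -5.4225 m/s.
|v| = 5.4225 m/s = 5422.5 mm/s.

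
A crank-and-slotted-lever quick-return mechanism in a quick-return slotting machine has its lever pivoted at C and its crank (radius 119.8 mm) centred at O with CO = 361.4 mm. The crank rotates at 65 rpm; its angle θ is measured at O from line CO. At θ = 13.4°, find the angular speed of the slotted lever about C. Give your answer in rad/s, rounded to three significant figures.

1.68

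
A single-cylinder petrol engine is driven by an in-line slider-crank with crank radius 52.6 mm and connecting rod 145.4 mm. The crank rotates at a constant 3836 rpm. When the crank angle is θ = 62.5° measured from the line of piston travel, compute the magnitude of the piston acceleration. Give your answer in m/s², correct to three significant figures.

ω = 2π·3836/60 = 401.7 rad/s
x(θ) = r cosθ + √(L² − r² sin²θ); with ω constant, a = ω²·d²x/dθ².
d²x/dθ² = −r cosθ − r²(cos2θ)/√u − r⁴ sin²2θ/(4u^{3/2}),  u = L² − r² sin²θ = 0.0189643 m².
Substituting r = 0.0526 m, L = 0.1454 m, θ = 62.5°: d²x/dθ² = -0.013256 m.
a = ω²·d²x/dθ² = (401.7)²·(-0.013256) = -2139.1 m/s²;  |a| = 2139.1 m/s².

2140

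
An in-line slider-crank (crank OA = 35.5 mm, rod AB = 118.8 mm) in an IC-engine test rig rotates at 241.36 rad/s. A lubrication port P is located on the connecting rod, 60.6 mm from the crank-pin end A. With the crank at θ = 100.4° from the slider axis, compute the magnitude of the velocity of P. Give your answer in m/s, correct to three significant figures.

ω = 241.4 rad/s.  Crank-pin speed |V_A| = rω = 8.5683 m/s, perpendicular to OA.
Rod angle: sinφ = −(r/L) sinθ ⇒ φ = -17.092°; ω_rod = −rω cosθ/√(L²−r²sin²θ) = +13.621 rad/s.
V_P = V_A + ω_rod × AP, with AP = 0.0606 m along the rod.
Components: V_Px = −rω sinθ − a·ω_rod·sinφ = -8.1849 m/s;  V_Py = rω cosθ + a·ω_rod·cosφ = -0.75775 m/s.
|V_P| = √(V_Px² + V_Py²) = 8.2199 m/s.

8.22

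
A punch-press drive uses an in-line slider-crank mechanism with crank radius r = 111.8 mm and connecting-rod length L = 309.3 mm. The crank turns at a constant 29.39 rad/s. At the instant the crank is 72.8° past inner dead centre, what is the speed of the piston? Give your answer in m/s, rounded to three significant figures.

3.50

ω = 29.39 rad/s
For an in-line slider-crank, x = r cosθ + √(L² − r² sin²θ), so v = −rω sinθ·[1 + r cosθ/√(L² − r² sin²θ)].
With r = 0.1118 m, L = 0.3093 m, θ = 72.8°: √(L² − r² sin²θ) = 0.29028 m.
v = −0.1118·29.39·0.95528·[1 + 0.1118·0.29571/0.29028] = -3.4963 m/s.
|v| = 3.4963 m/s.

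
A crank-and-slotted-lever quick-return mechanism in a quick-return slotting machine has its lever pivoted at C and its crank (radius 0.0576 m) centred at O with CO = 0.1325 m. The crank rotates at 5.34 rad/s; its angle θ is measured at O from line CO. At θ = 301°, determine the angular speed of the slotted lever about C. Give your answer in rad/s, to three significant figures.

1.35

ω = 5.34 rad/s
Crank pin A relative to C: A = (d + r cosθ, r sinθ); lever angle φ = atan2(r sinθ, d + r cosθ).
Differentiating tanφ: φ̇ = rω(d cosθ + r)/(d² + r² + 2dr cosθ).
d² + r² + 2dr cosθ = |CA|² = 0.0287356 m²;  d cosθ + r = +0.12584 m.
|ω_lever| = |0.0576·5.34·+0.12584| / 0.0287356 = 1.347 rad/s.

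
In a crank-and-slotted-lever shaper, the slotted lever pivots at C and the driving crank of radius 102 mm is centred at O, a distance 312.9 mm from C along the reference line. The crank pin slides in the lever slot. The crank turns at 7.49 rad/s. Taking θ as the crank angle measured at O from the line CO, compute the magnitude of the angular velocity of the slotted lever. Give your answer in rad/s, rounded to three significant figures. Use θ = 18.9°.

1.80

ω = 7.49 rad/s
Crank pin A relative to C: A = (d + r cosθ, r sinθ); lever angle φ = atan2(r sinθ, d + r cosθ).
Differentiating tanφ: φ̇ = rω(d cosθ + r)/(d² + r² + 2dr cosθ).
d² + r² + 2dr cosθ = |CA|² = 0.168701 m²;  d cosθ + r = +0.39803 m.
|ω_lever| = |0.102·7.49·+0.39803| / 0.168701 = 1.8025 rad/s.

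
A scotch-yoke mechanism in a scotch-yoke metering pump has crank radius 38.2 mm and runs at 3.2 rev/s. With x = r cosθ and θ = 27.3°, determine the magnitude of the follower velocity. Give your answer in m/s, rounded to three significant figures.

0.352

ω = 20.11 rad/s (from 3.2 rev/s).
x = r cosθ ⇒ ẋ = −rω sinθ.
|v| = rω|sinθ| = 0.0382·20.11·|sin 27.3°| = 0.35227 m/s.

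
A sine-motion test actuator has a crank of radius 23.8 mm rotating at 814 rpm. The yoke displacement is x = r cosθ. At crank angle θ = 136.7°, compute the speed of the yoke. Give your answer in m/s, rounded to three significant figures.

1.39

ω = 85.24 rad/s (from 814 rpm).
x = r cosθ ⇒ ẋ = −rω sinθ.
|v| = rω|sinθ| = 0.0238·85.24·|sin 136.7°| = 1.3914 m/s.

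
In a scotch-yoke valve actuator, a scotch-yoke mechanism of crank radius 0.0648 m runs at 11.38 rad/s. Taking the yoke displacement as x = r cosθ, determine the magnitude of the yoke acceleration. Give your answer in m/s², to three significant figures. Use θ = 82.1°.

ω = 11.38 rad/s
x = r cosθ ⇒ ẍ = −rω² cosθ (ω constant).
|a| = rω²|cosθ| = 0.0648·(11.38)²·|cos 82.1°| = 1.1534 m/s².

1.15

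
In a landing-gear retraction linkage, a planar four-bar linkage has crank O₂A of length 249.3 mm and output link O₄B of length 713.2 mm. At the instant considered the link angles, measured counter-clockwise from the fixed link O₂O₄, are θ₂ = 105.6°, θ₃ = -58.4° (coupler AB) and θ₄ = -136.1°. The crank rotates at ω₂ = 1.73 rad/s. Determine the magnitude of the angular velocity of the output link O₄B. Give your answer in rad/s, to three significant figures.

ω₂ = 1.73 rad/s
Differentiating the loop-closure r₂e^{iθ₂}+r₃e^{iθ₃}=r₁+r₄e^{iθ₄} gives r₂ω₂e^{iθ₂}+r₃ω₃e^{iθ₃}=r₄ω₄e^{iθ₄}.
Eliminating the other unknown: ω₄ = r₂ω₂ sin(θ₂−θ₃) / [r₄ sin(θ₄−θ₃)].
Numerator sine = +0.27564; denominator sine = -0.97705.
Result = 0.2493·1.73·(+0.27564) / (0.7132·(-0.97705)) = -0.1706 rad/s; magnitude 0.1706 rad/s.

0.171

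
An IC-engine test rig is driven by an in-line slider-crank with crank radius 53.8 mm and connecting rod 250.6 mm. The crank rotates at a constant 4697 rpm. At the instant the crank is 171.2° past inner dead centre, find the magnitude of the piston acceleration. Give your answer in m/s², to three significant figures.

10200

ω = 2π·4697/60 = 491.9 rad/s
x(θ) = r cosθ + √(L² − r² sin²θ); with ω constant, a = ω²·d²x/dθ².
d²x/dθ² = −r cosθ − r²(cos2θ)/√u − r⁴ sin²2θ/(4u^{3/2}),  u = L² − r² sin²θ = 0.0627326 m².
Substituting r = 0.0538 m, L = 0.2506 m, θ = 171.2°: d²x/dθ² = +0.042139 m.
a = ω²·d²x/dθ² = (491.9)²·(+0.042139) = +10195 m/s²;  |a| = 10195 m/s².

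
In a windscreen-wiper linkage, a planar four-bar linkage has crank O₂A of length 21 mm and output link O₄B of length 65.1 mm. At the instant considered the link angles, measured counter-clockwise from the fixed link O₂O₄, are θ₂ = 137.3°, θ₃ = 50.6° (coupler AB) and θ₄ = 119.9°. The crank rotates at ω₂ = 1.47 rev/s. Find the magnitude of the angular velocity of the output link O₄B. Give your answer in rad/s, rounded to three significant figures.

ω₂ = 9.236 rad/s (from 1.47 rev/s).
Differentiating the loop-closure r₂e^{iθ₂}+r₃e^{iθ₃}=r₁+r₄e^{iθ₄} gives r₂ω₂e^{iθ₂}+r₃ω₃e^{iθ₃}=r₄ω₄e^{iθ₄}.
Eliminating the other unknown: ω₄ = r₂ω₂ sin(θ₂−θ₃) / [r₄ sin(θ₄−θ₃)].
Numerator sine = +0.99834; denominator sine = +0.93544.
Result = 0.021·9.236·(+0.99834) / (0.0651·(+0.93544)) = +3.1798 rad/s; magnitude 3.1798 rad/s.

3.18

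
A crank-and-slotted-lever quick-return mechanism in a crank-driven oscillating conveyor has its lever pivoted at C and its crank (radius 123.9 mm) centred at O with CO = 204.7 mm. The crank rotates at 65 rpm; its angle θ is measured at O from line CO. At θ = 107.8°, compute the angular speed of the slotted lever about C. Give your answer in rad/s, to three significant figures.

ω = 6.807 rad/s (from 65 rpm).
Crank pin A relative to C: A = (d + r cosθ, r sinθ); lever angle φ = atan2(r sinθ, d + r cosθ).
Differentiating tanφ: φ̇ = rω(d cosθ + r)/(d² + r² + 2dr cosθ).
d² + r² + 2dr cosθ = |CA|² = 0.041747 m²;  d cosθ + r = +0.061324 m.
|ω_lever| = |0.1239·6.807·+0.061324| / 0.041747 = 1.2389 rad/s.

1.24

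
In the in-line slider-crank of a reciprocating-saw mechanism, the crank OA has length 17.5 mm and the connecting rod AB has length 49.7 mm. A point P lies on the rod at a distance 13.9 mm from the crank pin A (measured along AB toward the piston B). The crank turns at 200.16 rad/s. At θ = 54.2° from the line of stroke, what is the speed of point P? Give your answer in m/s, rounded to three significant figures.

ω = 200.2 rad/s.  Crank-pin speed |V_A| = rω = 3.5028 m/s, perpendicular to OA.
Rod angle: sinφ = −(r/L) sinθ ⇒ φ = -16.594°; ω_rod = −rω cosθ/√(L²−r²sin²θ) = -43.019 rad/s.
V_P = V_A + ω_rod × AP, with AP = 0.0139 m along the rod.
Components: V_Px = −rω sinθ − a·ω_rod·sinφ = -3.0118 m/s;  V_Py = rω cosθ + a·ω_rod·cosφ = +1.4759 m/s.
|V_P| = √(V_Px² + V_Py²) = 3.354 m/s.

3.35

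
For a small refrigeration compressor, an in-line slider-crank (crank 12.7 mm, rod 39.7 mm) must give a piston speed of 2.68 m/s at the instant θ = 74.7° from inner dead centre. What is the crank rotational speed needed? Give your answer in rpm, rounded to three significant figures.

For an in-line slider-crank, |v_piston| = rω|sinθ|·[1 + r cosθ/√(L² − r² sin²θ)].
With r = 0.0127 m, L = 0.0397 m, θ = 74.7°: the bracketed kinematic factor |dx/dθ| = 0.013337 m.
ω = v/|dx/dθ| = 2.68/0.013337 = 200.95 rad/s.
N = 60ω/(2π) = 1918.9 rpm.

1920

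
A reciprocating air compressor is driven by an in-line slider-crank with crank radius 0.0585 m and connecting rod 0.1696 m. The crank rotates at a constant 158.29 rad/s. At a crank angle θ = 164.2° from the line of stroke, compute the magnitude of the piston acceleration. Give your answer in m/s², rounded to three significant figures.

974

ω = 158.3 rad/s
x(θ) = r cosθ + √(L² − r² sin²θ); with ω constant, a = ω²·d²x/dθ².
d²x/dθ² = −r cosθ − r²(cos2θ)/√u − r⁴ sin²2θ/(4u^{3/2}),  u = L² − r² sin²θ = 0.0285104 m².
Substituting r = 0.0585 m, L = 0.1696 m, θ = 164.2°: d²x/dθ² = +0.03886 m.
a = ω²·d²x/dθ² = (158.3)²·(+0.03886) = +973.67 m/s²;  |a| = 973.67 m/s².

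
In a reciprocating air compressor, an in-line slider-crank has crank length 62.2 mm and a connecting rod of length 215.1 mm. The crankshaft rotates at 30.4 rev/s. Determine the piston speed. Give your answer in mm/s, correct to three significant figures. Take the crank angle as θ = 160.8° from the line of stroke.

2840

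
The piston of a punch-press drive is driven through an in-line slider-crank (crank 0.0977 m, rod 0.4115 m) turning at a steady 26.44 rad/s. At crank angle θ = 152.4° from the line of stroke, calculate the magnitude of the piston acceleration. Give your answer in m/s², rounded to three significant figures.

51.1

ω = 26.44 rad/s
x(θ) = r cosθ + √(L² − r² sin²θ); with ω constant, a = ω²·d²x/dθ².
d²x/dθ² = −r cosθ − r²(cos2θ)/√u − r⁴ sin²2θ/(4u^{3/2}),  u = L² − r² sin²θ = 0.167283 m².
Substituting r = 0.0977 m, L = 0.4115 m, θ = 152.4°: d²x/dθ² = +0.073038 m.
a = ω²·d²x/dθ² = (26.44)²·(+0.073038) = +51.059 m/s²;  |a| = 51.059 m/s².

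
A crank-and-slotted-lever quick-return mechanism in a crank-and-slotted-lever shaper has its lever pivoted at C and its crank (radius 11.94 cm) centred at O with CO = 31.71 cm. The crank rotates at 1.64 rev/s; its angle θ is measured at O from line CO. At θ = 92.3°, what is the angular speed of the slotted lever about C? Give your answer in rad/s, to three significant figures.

1.17

ω = 10.3 rad/s (from 1.64 rev/s).
Crank pin A relative to C: A = (d + r cosθ, r sinθ); lever angle φ = atan2(r sinθ, d + r cosθ).
Differentiating tanφ: φ̇ = rω(d cosθ + r)/(d² + r² + 2dr cosθ).
d² + r² + 2dr cosθ = |CA|² = 0.11177 m²;  d cosθ + r = +0.10667 m.
|ω_lever| = |0.1194·10.3·+0.10667| / 0.11177 = 1.1743 rad/s.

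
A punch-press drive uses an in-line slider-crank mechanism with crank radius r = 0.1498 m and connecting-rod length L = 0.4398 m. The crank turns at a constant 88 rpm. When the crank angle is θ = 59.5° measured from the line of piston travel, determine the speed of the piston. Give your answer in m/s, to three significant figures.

ω = 2π·88/60 = 9.215 rad/s
For an in-line slider-crank, x = r cosθ + √(L² − r² sin²θ), so v = −rω sinθ·[1 + r cosθ/√(L² − r² sin²θ)].
With r = 0.1498 m, L = 0.4398 m, θ = 59.5°: √(L² − r² sin²θ) = 0.42043 m.
v = −0.1498·9.215·0.86163·[1 + 0.1498·0.50754/0.42043] = -1.4045 m/s.
|v| = 1.4045 m/s.

1.40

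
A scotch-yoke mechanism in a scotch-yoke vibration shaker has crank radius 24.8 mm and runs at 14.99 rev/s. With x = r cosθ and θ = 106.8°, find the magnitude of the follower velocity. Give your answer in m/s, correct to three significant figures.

2.24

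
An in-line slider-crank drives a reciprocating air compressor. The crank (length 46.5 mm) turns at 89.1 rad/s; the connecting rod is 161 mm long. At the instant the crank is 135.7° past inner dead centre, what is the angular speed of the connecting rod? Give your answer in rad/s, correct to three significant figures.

ω = 89.1 rad/s
The rod makes angle φ with the slider axis where L sinφ = r sinθ; differentiating, L cosφ·φ̇ = r ω cosθ.
L cosφ = √(L² − r² sin²θ) = 0.15769 m.
|ω_rod| = r ω |cosθ| / √(L² − r² sin²θ) = 0.0465·89.1·0.71569/0.15769 = 18.804 rad/s.

18.8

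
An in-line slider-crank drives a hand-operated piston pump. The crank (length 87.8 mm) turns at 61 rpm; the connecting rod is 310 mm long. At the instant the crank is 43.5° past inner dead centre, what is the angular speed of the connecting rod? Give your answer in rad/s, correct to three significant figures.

ω = 6.388 rad/s (converted from 61 rpm).
The rod makes angle φ with the slider axis where L sinφ = r sinθ; differentiating, L cosφ·φ̇ = r ω cosθ.
L cosφ = √(L² − r² sin²θ) = 0.30405 m.
|ω_rod| = r ω |cosθ| / √(L² − r² sin²θ) = 0.0878·6.388·0.72537/0.30405 = 1.338 rad/s.

1.34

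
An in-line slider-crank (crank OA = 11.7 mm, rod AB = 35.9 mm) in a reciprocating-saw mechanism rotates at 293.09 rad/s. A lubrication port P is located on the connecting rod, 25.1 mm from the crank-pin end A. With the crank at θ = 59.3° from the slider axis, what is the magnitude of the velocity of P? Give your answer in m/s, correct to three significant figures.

ω = 293.1 rad/s.  Crank-pin speed |V_A| = rω = 3.4292 m/s, perpendicular to OA.
Rod angle: sinφ = −(r/L) sinθ ⇒ φ = -16.274°; ω_rod = −rω cosθ/√(L²−r²sin²θ) = -50.802 rad/s.
V_P = V_A + ω_rod × AP, with AP = 0.0251 m along the rod.
Components: V_Px = −rω sinθ − a·ω_rod·sinφ = -3.3059 m/s;  V_Py = rω cosθ + a·ω_rod·cosφ = +0.52668 m/s.
|V_P| = √(V_Px² + V_Py²) = 3.3476 m/s.

3.35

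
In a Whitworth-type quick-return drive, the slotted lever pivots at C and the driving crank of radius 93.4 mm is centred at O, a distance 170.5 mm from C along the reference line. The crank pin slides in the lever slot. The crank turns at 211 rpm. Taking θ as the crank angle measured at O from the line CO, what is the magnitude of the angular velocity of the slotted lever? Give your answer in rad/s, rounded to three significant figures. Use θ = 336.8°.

7.70

ω = 22.1 rad/s (from 211 rpm).
Crank pin A relative to C: A = (d + r cosθ, r sinθ); lever angle φ = atan2(r sinθ, d + r cosθ).
Differentiating tanφ: φ̇ = rω(d cosθ + r)/(d² + r² + 2dr cosθ).
d² + r² + 2dr cosθ = |CA|² = 0.0670677 m²;  d cosθ + r = +0.25011 m.
|ω_lever| = |0.0934·22.1·+0.25011| / 0.0670677 = 7.6963 rad/s.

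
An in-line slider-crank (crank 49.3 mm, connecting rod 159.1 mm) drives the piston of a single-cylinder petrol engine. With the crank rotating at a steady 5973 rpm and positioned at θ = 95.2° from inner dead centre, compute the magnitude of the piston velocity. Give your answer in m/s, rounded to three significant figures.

29.8

ω = 2π·5973/60 = 625.5 rad/s
For an in-line slider-crank, x = r cosθ + √(L² − r² sin²θ), so v = −rω sinθ·[1 + r cosθ/√(L² − r² sin²θ)].
With r = 0.0493 m, L = 0.1591 m, θ = 95.2°: √(L² − r² sin²θ) = 0.15134 m.
v = −0.0493·625.5·0.99588·[1 + 0.0493·-0.09063/0.15134] = -29.803 m/s.
|v| = 29.803 m/s.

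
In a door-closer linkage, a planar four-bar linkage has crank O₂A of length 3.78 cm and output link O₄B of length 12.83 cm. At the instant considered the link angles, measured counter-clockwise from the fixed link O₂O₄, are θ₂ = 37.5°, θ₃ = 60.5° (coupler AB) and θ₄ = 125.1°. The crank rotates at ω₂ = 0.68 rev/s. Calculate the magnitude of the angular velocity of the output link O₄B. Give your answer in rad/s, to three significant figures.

ω₂ = 4.273 rad/s (from 0.68 rev/s).
Differentiating the loop-closure r₂e^{iθ₂}+r₃e^{iθ₃}=r₁+r₄e^{iθ₄} gives r₂ω₂e^{iθ₂}+r₃ω₃e^{iθ₃}=r₄ω₄e^{iθ₄}.
Eliminating the other unknown: ω₄ = r₂ω₂ sin(θ₂−θ₃) / [r₄ sin(θ₄−θ₃)].
Numerator sine = -0.39073; denominator sine = +0.90334.
Result = 0.0378·4.273·(-0.39073) / (0.1283·(+0.90334)) = -0.54448 rad/s; magnitude 0.54448 rad/s.

0.544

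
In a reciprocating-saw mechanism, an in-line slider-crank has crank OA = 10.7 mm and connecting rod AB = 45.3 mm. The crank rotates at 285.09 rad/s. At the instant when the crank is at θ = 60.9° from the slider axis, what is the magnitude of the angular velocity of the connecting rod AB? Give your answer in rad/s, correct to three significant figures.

33.5

ω = 285.1 rad/s
The rod makes angle φ with the slider axis where L sinφ = r sinθ; differentiating, L cosφ·φ̇ = r ω cosθ.
L cosφ = √(L² − r² sin²θ) = 0.044325 m.
|ω_rod| = r ω |cosθ| / √(L² − r² sin²θ) = 0.0107·285.1·0.48634/0.044325 = 33.47 rad/s.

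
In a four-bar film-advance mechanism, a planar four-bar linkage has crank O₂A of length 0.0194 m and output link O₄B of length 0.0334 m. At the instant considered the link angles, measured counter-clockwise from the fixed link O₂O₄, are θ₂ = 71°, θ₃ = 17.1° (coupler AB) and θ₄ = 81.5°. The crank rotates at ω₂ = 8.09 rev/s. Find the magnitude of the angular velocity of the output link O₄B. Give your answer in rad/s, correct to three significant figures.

26.5

ω₂ = 50.83 rad/s (from 8.09 rev/s).
Differentiating the loop-closure r₂e^{iθ₂}+r₃e^{iθ₃}=r₁+r₄e^{iθ₄} gives r₂ω₂e^{iθ₂}+r₃ω₃e^{iθ₃}=r₄ω₄e^{iθ₄}.
Eliminating the other unknown: ω₄ = r₂ω₂ sin(θ₂−θ₃) / [r₄ sin(θ₄−θ₃)].
Numerator sine = +0.80799; denominator sine = +0.90183.
Result = 0.0194·50.83·(+0.80799) / (0.0334·(+0.90183)) = +26.452 rad/s; magnitude 26.452 rad/s.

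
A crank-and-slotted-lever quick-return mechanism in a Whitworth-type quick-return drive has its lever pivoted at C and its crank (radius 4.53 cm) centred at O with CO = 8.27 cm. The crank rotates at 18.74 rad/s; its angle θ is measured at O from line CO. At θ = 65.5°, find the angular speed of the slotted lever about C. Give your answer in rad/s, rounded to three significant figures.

ω = 18.74 rad/s
Crank pin A relative to C: A = (d + r cosθ, r sinθ); lever angle φ = atan2(r sinθ, d + r cosθ).
Differentiating tanφ: φ̇ = rω(d cosθ + r)/(d² + r² + 2dr cosθ).
d² + r² + 2dr cosθ = |CA|² = 0.0119985 m²;  d cosθ + r = +0.079595 m.
|ω_lever| = |0.0453·18.74·+0.079595| / 0.0119985 = 5.6315 rad/s.

5.63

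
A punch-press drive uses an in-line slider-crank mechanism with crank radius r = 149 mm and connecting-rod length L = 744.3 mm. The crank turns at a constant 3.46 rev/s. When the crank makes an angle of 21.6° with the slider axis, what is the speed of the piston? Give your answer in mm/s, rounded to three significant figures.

1410

ω = 2π·3.46 = 21.74 rad/s
For an in-line slider-crank, x = r cosθ + √(L² − r² sin²θ), so v = −rω sinθ·[1 + r cosθ/√(L² − r² sin²θ)].
With r = 0.149 m, L = 0.7443 m, θ = 21.6°: √(L² − r² sin²θ) = 0.74228 m.
v = −0.149·21.74·0.36812·[1 + 0.149·0.92978/0.74228] = -1.415 m/s.
|v| = 1.415 m/s = 1415 mm/s.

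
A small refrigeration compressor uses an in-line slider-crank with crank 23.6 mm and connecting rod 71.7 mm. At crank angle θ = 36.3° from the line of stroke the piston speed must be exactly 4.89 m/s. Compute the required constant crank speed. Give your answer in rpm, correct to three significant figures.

2630

For an in-line slider-crank, |v_piston| = rω|sinθ|·[1 + r cosθ/√(L² − r² sin²θ)].
With r = 0.0236 m, L = 0.0717 m, θ = 36.3°: the bracketed kinematic factor |dx/dθ| = 0.01775 m.
ω = v/|dx/dθ| = 4.89/0.01775 = 275.49 rad/s.
N = 60ω/(2π) = 2630.7 rpm.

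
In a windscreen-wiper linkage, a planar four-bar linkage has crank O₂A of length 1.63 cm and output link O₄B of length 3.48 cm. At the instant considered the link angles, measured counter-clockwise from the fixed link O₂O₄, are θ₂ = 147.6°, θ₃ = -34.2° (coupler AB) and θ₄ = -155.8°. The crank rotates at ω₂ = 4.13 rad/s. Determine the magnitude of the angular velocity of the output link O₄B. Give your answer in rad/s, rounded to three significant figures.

ω₂ = 4.13 rad/s
Differentiating the loop-closure r₂e^{iθ₂}+r₃e^{iθ₃}=r₁+r₄e^{iθ₄} gives r₂ω₂e^{iθ₂}+r₃ω₃e^{iθ₃}=r₄ω₄e^{iθ₄}.
Eliminating the other unknown: ω₄ = r₂ω₂ sin(θ₂−θ₃) / [r₄ sin(θ₄−θ₃)].
Numerator sine = -0.03141; denominator sine = -0.85173.
Result = 0.0163·4.13·(-0.03141) / (0.0348·(-0.85173)) = +0.071341 rad/s; magnitude 0.071341 rad/s.

0.0713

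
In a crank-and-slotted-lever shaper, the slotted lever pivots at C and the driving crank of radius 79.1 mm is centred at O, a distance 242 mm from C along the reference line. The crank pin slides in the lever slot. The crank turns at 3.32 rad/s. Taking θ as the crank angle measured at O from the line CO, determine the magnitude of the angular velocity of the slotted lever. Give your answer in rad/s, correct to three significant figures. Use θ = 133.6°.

0.600

ω = 3.32 rad/s
Crank pin A relative to C: A = (d + r cosθ, r sinθ); lever angle φ = atan2(r sinθ, d + r cosθ).
Differentiating tanφ: φ̇ = rω(d cosθ + r)/(d² + r² + 2dr cosθ).
d² + r² + 2dr cosθ = |CA|² = 0.0384191 m²;  d cosθ + r = -0.087788 m.
|ω_lever| = |0.0791·3.32·-0.087788| / 0.0384191 = 0.60007 rad/s.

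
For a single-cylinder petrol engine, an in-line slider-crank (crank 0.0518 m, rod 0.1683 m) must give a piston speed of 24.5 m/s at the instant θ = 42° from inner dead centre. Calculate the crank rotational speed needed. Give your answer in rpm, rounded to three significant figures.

5470

For an in-line slider-crank, |v_piston| = rω|sinθ|·[1 + r cosθ/√(L² − r² sin²θ)].
With r = 0.0518 m, L = 0.1683 m, θ = 42°: the bracketed kinematic factor |dx/dθ| = 0.042763 m.
ω = v/|dx/dθ| = 24.5/0.042763 = 572.93 rad/s.
N = 60ω/(2π) = 5471.1 rpm.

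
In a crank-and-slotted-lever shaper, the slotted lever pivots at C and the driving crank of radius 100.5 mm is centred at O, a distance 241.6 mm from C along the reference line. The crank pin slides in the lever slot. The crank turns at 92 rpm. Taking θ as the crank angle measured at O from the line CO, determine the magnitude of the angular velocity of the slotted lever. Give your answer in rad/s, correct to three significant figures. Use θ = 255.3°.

0.676

ω = 9.634 rad/s (from 92 rpm).
Crank pin A relative to C: A = (d + r cosθ, r sinθ); lever angle φ = atan2(r sinθ, d + r cosθ).
Differentiating tanφ: φ̇ = rω(d cosθ + r)/(d² + r² + 2dr cosθ).
d² + r² + 2dr cosθ = |CA|² = 0.0561479 m²;  d cosθ + r = +0.039192 m.
|ω_lever| = |0.1005·9.634·+0.039192| / 0.0561479 = 0.67585 rad/s.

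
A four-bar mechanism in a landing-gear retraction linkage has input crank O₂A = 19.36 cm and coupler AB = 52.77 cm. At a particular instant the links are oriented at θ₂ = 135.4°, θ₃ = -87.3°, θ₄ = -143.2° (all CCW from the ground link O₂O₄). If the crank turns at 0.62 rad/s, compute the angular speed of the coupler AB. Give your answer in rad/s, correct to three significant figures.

ω₂ = 0.62 rad/s
Differentiating the loop-closure r₂e^{iθ₂}+r₃e^{iθ₃}=r₁+r₄e^{iθ₄} gives r₂ω₂e^{iθ₂}+r₃ω₃e^{iθ₃}=r₄ω₄e^{iθ₄}.
Eliminating the other unknown: ω₃ = r₂ω₂ sin(θ₄−θ₂) / [r₃ sin(θ₃−θ₄)].
Numerator sine = +0.98876; denominator sine = +0.82806.
Result = 0.1936·0.62·(+0.98876) / (0.5277·(+0.82806)) = +0.2716 rad/s; magnitude 0.2716 rad/s.

0.272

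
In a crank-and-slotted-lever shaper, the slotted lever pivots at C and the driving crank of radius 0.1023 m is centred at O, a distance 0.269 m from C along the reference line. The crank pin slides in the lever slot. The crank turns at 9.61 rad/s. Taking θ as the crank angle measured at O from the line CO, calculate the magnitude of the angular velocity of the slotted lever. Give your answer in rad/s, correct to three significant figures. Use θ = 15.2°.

ω = 9.61 rad/s
Crank pin A relative to C: A = (d + r cosθ, r sinθ); lever angle φ = atan2(r sinθ, d + r cosθ).
Differentiating tanφ: φ̇ = rω(d cosθ + r)/(d² + r² + 2dr cosθ).
d² + r² + 2dr cosθ = |CA|² = 0.135938 m²;  d cosθ + r = +0.36189 m.
|ω_lever| = |0.1023·9.61·+0.36189| / 0.135938 = 2.6172 rad/s.

2.62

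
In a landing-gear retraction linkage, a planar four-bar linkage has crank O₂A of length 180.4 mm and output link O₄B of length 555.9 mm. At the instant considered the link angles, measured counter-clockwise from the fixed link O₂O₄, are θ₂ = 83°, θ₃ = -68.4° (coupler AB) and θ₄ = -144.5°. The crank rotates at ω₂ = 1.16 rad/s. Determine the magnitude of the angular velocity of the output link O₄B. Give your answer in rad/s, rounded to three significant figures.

0.186

ω₂ = 1.16 rad/s
Differentiating the loop-closure r₂e^{iθ₂}+r₃e^{iθ₃}=r₁+r₄e^{iθ₄} gives r₂ω₂e^{iθ₂}+r₃ω₃e^{iθ₃}=r₄ω₄e^{iθ₄}.
Eliminating the other unknown: ω₄ = r₂ω₂ sin(θ₂−θ₃) / [r₄ sin(θ₄−θ₃)].
Numerator sine = +0.47869; denominator sine = -0.97072.
Result = 0.1804·1.16·(+0.47869) / (0.5559·(-0.97072)) = -0.18564 rad/s; magnitude 0.18564 rad/s.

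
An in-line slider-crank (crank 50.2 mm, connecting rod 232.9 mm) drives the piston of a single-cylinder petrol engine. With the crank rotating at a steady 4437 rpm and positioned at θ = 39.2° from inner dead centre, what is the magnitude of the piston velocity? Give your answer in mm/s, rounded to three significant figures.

17200

ω = 2π·4437/60 = 464.6 rad/s
For an in-line slider-crank, x = r cosθ + √(L² − r² sin²θ), so v = −rω sinθ·[1 + r cosθ/√(L² − r² sin²θ)].
With r = 0.0502 m, L = 0.2329 m, θ = 39.2°: √(L² − r² sin²θ) = 0.23073 m.
v = −0.0502·464.6·0.63203·[1 + 0.0502·0.77494/0.23073] = -17.228 m/s.
|v| = 17.228 m/s = 17228 mm/s.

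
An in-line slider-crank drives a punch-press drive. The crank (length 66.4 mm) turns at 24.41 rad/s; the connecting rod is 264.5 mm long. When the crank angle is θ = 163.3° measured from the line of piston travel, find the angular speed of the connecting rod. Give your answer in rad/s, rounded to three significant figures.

ω = 24.41 rad/s
The rod makes angle φ with the slider axis where L sinφ = r sinθ; differentiating, L cosφ·φ̇ = r ω cosθ.
L cosφ = √(L² − r² sin²θ) = 0.26381 m.
|ω_rod| = r ω |cosθ| / √(L² − r² sin²θ) = 0.0664·24.41·0.95782/0.26381 = 5.8848 rad/s.

5.88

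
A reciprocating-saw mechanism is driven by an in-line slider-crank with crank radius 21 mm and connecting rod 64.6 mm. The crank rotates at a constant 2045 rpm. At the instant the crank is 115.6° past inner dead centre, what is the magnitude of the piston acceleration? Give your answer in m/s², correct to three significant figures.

616

ω = 2π·2045/60 = 214.2 rad/s
x(θ) = r cosθ + √(L² − r² sin²θ); with ω constant, a = ω²·d²x/dθ².
d²x/dθ² = −r cosθ − r²(cos2θ)/√u − r⁴ sin²2θ/(4u^{3/2}),  u = L² − r² sin²θ = 0.00381449 m².
Substituting r = 0.021 m, L = 0.0646 m, θ = 115.6°: d²x/dθ² = +0.013423 m.
a = ω²·d²x/dθ² = (214.2)²·(+0.013423) = +615.58 m/s²;  |a| = 615.58 m/s².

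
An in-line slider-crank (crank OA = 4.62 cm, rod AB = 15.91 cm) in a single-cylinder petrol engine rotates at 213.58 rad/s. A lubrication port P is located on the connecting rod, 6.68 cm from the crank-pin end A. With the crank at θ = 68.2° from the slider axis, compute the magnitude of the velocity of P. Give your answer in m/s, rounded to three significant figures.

9.83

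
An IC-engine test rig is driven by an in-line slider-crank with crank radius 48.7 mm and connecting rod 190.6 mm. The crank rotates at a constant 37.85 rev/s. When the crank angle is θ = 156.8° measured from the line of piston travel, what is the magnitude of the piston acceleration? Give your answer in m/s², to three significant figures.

2040

ω = 2π·37.9 = 237.8 rad/s
x(θ) = r cosθ + √(L² − r² sin²θ); with ω constant, a = ω²·d²x/dθ².
d²x/dθ² = −r cosθ − r²(cos2θ)/√u − r⁴ sin²2θ/(4u^{3/2}),  u = L² − r² sin²θ = 0.0359603 m².
Substituting r = 0.0487 m, L = 0.1906 m, θ = 156.8°: d²x/dθ² = +0.036029 m.
a = ω²·d²x/dθ² = (237.8)²·(+0.036029) = +2037.7 m/s²;  |a| = 2037.7 m/s².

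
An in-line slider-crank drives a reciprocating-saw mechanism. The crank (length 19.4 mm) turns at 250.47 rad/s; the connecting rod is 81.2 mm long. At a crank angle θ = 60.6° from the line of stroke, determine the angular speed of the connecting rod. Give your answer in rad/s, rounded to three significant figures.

30.0

ω = 250.5 rad/s
The rod makes angle φ with the slider axis where L sinφ = r sinθ; differentiating, L cosφ·φ̇ = r ω cosθ.
L cosφ = √(L² − r² sin²θ) = 0.079422 m.
|ω_rod| = r ω |cosθ| / √(L² − r² sin²θ) = 0.0194·250.5·0.49090/0.079422 = 30.034 rad/s.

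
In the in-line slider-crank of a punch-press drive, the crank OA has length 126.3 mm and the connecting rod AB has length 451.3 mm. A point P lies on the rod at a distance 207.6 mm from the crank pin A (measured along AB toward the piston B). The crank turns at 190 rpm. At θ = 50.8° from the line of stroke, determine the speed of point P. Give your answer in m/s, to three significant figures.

2.28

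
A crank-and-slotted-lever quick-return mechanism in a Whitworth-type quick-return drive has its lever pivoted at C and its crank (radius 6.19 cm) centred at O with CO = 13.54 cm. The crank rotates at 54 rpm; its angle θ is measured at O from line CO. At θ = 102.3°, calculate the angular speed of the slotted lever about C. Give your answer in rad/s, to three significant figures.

ω = 5.655 rad/s (from 54 rpm).
Crank pin A relative to C: A = (d + r cosθ, r sinθ); lever angle φ = atan2(r sinθ, d + r cosθ).
Differentiating tanφ: φ̇ = rω(d cosθ + r)/(d² + r² + 2dr cosθ).
d² + r² + 2dr cosθ = |CA|² = 0.0185938 m²;  d cosθ + r = +0.033056 m.
|ω_lever| = |0.0619·5.655·+0.033056| / 0.0185938 = 0.62229 rad/s.

0.622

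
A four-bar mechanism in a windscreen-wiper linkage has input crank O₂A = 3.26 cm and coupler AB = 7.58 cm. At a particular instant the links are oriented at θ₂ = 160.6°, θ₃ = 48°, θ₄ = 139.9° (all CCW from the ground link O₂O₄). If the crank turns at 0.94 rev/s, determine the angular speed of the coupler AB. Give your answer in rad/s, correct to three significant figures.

0.898

ω₂ = 5.906 rad/s (from 0.94 rev/s).
Differentiating the loop-closure r₂e^{iθ₂}+r₃e^{iθ₃}=r₁+r₄e^{iθ₄} gives r₂ω₂e^{iθ₂}+r₃ω₃e^{iθ₃}=r₄ω₄e^{iθ₄}.
Eliminating the other unknown: ω₃ = r₂ω₂ sin(θ₄−θ₂) / [r₃ sin(θ₃−θ₄)].
Numerator sine = -0.35347; denominator sine = -0.99945.
Result = 0.0326·5.906·(-0.35347) / (0.0758·(-0.99945)) = +0.89837 rad/s; magnitude 0.89837 rad/s.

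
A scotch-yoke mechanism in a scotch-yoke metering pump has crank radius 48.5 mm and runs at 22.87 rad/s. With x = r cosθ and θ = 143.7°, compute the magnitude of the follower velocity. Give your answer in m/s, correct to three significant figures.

0.657

ω = 22.87 rad/s
x = r cosθ ⇒ ẋ = −rω sinθ.
|v| = rω|sinθ| = 0.0485·22.87·|sin 143.7°| = 0.65666 m/s.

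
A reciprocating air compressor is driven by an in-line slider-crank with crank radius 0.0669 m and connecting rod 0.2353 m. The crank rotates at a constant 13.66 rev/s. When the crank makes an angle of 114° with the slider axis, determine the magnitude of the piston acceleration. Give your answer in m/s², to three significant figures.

ω = 2π·13.7 = 85.83 rad/s
x(θ) = r cosθ + √(L² − r² sin²θ); with ω constant, a = ω²·d²x/dθ².
d²x/dθ² = −r cosθ − r²(cos2θ)/√u − r⁴ sin²2θ/(4u^{3/2}),  u = L² − r² sin²θ = 0.0516309 m².
Substituting r = 0.0669 m, L = 0.2353 m, θ = 114°: d²x/dθ² = +0.040155 m.
a = ω²·d²x/dθ² = (85.83)²·(+0.040155) = +295.8 m/s²;  |a| = 295.8 m/s².

296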